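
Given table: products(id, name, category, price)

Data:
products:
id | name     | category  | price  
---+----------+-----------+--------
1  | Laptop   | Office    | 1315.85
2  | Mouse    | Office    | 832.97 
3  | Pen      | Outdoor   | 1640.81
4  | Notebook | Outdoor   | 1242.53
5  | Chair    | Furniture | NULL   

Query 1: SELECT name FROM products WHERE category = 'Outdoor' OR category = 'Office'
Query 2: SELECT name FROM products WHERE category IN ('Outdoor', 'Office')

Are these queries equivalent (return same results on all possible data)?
Yes, equivalent

Both queries return: [('Laptop',), ('Mouse',), ('Notebook',), ('Pen',)]

Reason: OR vs IN are equivalent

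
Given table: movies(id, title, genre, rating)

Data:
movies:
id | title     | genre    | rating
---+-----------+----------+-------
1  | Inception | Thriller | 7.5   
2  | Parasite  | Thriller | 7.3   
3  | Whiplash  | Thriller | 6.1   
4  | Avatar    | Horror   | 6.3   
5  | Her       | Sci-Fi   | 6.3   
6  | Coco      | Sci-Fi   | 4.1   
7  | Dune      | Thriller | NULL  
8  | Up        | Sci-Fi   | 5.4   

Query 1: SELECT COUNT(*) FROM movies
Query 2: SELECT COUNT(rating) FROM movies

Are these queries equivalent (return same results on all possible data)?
No, not equivalent

Query 1 returns: [(8,)]
Query 2 returns: [(7,)]

Reason: COUNT(*) includes NULLs, COUNT(column) excludes them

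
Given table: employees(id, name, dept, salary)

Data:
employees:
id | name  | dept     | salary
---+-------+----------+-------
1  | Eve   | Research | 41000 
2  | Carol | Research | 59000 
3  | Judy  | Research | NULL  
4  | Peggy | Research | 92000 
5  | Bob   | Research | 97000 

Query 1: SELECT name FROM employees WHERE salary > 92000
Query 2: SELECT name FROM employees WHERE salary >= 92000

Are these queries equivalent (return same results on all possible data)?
No, not equivalent

Query 1 returns: [('Bob',)]
Query 2 returns: [('Peggy',), ('Bob',)]

Reason: > vs >= gives different results when salary = 92000 exists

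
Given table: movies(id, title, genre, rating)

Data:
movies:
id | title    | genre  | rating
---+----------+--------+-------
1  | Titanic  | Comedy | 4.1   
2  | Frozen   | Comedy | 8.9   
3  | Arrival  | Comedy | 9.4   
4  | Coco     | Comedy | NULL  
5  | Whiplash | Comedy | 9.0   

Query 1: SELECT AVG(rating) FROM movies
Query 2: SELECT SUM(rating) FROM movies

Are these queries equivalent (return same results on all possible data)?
No, not equivalent

Query 1 returns: [(7.85,)]
Query 2 returns: [(31.4,)]

Reason: AVG vs SUM give different aggregate values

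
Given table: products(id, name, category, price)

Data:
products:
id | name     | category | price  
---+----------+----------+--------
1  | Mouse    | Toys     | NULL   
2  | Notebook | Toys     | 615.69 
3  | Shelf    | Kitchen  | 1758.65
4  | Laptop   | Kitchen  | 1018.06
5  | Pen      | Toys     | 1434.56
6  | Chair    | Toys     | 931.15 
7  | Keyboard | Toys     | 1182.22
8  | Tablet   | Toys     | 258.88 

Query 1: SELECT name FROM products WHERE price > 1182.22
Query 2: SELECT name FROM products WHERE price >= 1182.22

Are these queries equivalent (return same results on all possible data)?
No, not equivalent

Query 1 returns: [('Shelf',), ('Pen',)]
Query 2 returns: [('Shelf',), ('Pen',), ('Keyboard',)]

Reason: > vs >= gives different results when price = 1182.22 exists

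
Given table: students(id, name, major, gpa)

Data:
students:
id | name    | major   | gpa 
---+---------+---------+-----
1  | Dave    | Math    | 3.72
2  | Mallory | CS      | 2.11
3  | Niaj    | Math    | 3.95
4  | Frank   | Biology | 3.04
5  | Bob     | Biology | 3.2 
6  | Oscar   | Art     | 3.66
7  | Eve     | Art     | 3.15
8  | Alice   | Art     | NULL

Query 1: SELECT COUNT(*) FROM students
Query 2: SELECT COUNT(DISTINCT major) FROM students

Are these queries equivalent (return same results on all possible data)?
No, not equivalent

Query 1 returns: [(8,)]
Query 2 returns: [(4,)]

Reason: COUNT(*) counts rows, COUNT(DISTINCT major) counts unique majors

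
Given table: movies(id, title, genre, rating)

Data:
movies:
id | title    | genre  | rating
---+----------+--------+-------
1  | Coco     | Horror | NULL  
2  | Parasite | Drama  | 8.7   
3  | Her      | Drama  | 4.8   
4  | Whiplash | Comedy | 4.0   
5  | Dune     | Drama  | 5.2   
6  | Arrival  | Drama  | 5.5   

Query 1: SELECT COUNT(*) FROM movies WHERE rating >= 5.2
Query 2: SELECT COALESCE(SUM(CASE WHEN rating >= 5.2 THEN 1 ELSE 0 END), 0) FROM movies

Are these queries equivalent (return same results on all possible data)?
Yes, equivalent

Both queries return: [(3,)]

Reason: COUNT with WHERE vs conditional SUM (COALESCE handles empty-table NULL)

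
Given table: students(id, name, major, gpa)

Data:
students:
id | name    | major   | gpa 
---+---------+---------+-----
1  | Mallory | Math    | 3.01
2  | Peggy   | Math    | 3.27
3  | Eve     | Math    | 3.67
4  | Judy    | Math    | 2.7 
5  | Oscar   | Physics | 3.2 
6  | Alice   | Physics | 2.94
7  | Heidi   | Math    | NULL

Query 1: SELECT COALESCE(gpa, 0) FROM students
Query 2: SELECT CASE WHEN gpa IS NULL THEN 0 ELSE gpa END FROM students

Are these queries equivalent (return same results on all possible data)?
Yes, equivalent

Both queries return: [(0,), (2.7,), (2.94,), (3.01,), (3.2,), (3.27,), (3.67,)]

Reason: COALESCE vs CASE for NULL handling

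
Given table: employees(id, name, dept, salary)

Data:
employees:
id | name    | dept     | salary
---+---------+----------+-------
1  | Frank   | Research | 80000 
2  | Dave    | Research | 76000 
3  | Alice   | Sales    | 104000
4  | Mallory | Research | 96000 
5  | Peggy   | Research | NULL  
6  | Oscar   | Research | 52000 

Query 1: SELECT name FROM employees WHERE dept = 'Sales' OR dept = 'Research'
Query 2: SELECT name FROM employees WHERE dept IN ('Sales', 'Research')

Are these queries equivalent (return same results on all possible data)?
Yes, equivalent

Both queries return: [('Alice',), ('Dave',), ('Frank',), ('Mallory',), ('Oscar',), ('Peggy',)]

Reason: OR vs IN are equivalent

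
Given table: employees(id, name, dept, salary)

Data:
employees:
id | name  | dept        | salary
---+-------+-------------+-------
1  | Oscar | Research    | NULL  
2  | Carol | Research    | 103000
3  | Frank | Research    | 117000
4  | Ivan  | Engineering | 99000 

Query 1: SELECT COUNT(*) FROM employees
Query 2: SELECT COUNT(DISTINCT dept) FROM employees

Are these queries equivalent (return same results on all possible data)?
No, not equivalent

Query 1 returns: [(4,)]
Query 2 returns: [(2,)]

Reason: COUNT(*) counts rows, COUNT(DISTINCT dept) counts unique depts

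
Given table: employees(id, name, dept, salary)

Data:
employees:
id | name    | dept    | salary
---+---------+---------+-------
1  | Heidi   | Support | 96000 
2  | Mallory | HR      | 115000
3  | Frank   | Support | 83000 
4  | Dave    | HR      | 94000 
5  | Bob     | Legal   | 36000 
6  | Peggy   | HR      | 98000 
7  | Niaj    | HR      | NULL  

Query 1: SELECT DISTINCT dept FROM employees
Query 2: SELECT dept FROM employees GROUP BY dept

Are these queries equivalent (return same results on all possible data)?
Yes, equivalent

Both queries return: [('HR',), ('Legal',), ('Support',)]

Reason: Both get unique depts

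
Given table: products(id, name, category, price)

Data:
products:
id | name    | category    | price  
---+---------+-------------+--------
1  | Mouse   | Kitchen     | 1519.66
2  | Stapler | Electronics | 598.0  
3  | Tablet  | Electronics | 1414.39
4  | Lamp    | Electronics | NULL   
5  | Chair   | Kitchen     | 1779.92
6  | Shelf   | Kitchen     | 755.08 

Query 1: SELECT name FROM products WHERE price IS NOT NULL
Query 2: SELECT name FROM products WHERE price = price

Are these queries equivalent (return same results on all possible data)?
Yes, equivalent

Both queries return: [('Chair',), ('Mouse',), ('Shelf',), ('Stapler',), ('Tablet',)]

Reason: IS NOT NULL vs self-equality (both exclude NULLs)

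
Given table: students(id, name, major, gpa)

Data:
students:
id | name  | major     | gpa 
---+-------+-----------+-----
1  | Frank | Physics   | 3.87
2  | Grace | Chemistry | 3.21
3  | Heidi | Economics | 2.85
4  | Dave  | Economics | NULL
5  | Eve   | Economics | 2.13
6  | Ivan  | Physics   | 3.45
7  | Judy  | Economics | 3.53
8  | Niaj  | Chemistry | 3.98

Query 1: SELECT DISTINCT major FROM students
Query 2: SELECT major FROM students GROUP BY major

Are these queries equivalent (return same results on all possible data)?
Yes, equivalent

Both queries return: [('Chemistry',), ('Economics',), ('Physics',)]

Reason: Both get unique majors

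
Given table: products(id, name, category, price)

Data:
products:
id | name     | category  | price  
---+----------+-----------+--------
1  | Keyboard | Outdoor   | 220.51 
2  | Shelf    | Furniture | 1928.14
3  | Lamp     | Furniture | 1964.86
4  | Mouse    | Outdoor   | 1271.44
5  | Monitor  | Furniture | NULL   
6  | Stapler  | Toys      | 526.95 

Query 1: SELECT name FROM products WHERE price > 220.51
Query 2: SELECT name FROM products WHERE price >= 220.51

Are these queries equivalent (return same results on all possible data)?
No, not equivalent

Query 1 returns: [('Shelf',), ('Lamp',), ('Mouse',), ('Stapler',)]
Query 2 returns: [('Keyboard',), ('Shelf',), ('Lamp',), ('Mouse',), ('Stapler',)]

Reason: > vs >= gives different results when price = 220.51 exists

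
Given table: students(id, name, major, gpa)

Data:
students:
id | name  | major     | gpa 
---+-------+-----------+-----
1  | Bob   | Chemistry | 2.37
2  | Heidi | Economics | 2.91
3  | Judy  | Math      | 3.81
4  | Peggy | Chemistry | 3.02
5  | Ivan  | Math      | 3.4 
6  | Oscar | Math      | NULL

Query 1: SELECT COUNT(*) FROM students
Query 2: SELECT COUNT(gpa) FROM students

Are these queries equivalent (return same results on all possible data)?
No, not equivalent

Query 1 returns: [(6,)]
Query 2 returns: [(5,)]

Reason: COUNT(*) includes NULLs, COUNT(column) excludes them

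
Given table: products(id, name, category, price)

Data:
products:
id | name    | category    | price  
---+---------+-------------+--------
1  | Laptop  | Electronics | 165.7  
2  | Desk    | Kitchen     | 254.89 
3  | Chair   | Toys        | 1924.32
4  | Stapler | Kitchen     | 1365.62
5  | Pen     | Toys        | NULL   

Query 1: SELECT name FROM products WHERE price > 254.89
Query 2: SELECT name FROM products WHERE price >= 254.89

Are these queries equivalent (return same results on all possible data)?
No, not equivalent

Query 1 returns: [('Chair',), ('Stapler',)]
Query 2 returns: [('Desk',), ('Chair',), ('Stapler',)]

Reason: > vs >= gives different results when price = 254.89 exists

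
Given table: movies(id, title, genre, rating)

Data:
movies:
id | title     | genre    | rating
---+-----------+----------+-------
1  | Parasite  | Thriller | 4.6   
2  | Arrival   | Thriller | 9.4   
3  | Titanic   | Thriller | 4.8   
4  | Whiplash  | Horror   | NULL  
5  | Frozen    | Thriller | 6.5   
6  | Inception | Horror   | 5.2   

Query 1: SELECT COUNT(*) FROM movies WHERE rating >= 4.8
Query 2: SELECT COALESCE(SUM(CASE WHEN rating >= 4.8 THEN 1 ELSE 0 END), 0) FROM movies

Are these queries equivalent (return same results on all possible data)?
Yes, equivalent

Both queries return: [(4,)]

Reason: COUNT with WHERE vs conditional SUM (COALESCE handles empty-table NULL)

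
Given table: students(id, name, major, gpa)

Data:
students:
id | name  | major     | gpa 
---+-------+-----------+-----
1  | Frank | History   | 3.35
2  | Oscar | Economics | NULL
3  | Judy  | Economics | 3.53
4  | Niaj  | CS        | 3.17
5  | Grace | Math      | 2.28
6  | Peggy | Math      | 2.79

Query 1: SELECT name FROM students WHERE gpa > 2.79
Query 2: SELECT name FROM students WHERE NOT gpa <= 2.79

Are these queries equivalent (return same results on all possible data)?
Yes, equivalent

Both queries return: [('Frank',), ('Judy',), ('Niaj',)]

Reason: Both filter gpa > 2.79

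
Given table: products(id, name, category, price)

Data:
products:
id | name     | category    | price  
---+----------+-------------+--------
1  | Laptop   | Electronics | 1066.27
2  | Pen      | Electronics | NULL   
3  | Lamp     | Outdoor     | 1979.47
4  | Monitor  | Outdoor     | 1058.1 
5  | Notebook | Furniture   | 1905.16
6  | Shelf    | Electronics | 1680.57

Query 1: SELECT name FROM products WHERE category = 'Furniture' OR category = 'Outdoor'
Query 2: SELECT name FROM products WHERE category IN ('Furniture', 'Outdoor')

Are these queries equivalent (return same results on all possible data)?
Yes, equivalent

Both queries return: [('Lamp',), ('Monitor',), ('Notebook',)]

Reason: OR vs IN are equivalent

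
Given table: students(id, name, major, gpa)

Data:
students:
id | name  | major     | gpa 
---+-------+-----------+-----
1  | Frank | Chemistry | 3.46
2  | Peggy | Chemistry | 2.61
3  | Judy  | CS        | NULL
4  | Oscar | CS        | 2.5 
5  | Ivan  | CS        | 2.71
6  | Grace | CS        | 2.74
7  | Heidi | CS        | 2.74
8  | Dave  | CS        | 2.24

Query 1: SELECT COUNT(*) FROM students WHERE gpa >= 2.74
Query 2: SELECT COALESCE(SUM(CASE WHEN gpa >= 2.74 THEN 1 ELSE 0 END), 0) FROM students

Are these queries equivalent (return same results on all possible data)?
Yes, equivalent

Both queries return: [(3,)]

Reason: COUNT with WHERE vs conditional SUM (COALESCE handles empty-table NULL)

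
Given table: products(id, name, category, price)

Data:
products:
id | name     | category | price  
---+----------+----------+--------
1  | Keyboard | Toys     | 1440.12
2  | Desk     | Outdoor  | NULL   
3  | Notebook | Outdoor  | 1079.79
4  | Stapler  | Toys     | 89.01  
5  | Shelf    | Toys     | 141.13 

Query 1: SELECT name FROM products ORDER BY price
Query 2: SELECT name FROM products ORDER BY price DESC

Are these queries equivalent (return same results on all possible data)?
No, not equivalent

Query 1 returns: [('Desk',), ('Stapler',), ('Shelf',), ('Notebook',), ('Keyboard',)]
Query 2 returns: [('Keyboard',), ('Notebook',), ('Shelf',), ('Stapler',), ('Desk',)]

Reason: ASC vs DESC gives opposite ordering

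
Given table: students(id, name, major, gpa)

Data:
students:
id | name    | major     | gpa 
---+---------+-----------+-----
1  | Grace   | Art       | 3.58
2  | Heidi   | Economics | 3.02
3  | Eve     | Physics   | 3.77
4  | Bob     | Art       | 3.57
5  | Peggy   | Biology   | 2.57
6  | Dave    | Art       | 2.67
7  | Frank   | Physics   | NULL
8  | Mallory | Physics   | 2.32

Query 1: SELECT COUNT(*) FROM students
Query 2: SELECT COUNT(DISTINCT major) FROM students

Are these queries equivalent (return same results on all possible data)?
No, not equivalent

Query 1 returns: [(8,)]
Query 2 returns: [(4,)]

Reason: COUNT(*) counts rows, COUNT(DISTINCT major) counts unique majors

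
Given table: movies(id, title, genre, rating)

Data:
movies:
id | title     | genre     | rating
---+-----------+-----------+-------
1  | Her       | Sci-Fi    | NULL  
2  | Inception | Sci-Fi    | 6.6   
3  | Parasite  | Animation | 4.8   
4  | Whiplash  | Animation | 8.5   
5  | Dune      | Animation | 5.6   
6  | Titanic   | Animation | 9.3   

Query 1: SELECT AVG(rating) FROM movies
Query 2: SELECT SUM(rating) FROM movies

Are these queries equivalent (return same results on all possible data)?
No, not equivalent

Query 1 returns: [(6.959999999999999,)]
Query 2 returns: [(34.8,)]

Reason: AVG vs SUM give different aggregate values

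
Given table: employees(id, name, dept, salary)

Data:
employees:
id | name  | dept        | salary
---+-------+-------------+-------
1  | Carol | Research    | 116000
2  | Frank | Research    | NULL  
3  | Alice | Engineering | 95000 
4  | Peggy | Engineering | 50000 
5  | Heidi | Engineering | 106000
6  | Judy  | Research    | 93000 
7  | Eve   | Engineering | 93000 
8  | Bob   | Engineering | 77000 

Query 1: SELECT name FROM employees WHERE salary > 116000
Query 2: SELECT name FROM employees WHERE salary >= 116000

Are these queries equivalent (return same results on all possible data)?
No, not equivalent

Query 1 returns: []
Query 2 returns: [('Carol',)]

Reason: > vs >= gives different results when salary = 116000 exists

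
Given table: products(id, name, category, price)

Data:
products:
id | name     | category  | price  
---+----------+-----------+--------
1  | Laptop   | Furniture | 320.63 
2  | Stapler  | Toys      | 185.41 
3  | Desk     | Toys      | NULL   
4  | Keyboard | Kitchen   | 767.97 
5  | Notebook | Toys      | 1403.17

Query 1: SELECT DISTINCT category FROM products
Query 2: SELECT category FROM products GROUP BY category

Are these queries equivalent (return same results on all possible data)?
Yes, equivalent

Both queries return: [('Furniture',), ('Kitchen',), ('Toys',)]

Reason: Both get unique categorys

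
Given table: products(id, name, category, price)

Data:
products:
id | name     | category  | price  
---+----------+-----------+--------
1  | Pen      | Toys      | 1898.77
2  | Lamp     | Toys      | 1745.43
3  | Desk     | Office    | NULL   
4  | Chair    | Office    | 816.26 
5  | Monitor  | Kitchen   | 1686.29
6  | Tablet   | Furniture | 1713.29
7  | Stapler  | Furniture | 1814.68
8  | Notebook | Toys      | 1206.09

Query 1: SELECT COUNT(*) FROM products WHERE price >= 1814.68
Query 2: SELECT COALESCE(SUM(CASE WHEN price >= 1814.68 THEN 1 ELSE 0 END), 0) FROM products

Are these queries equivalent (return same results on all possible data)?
Yes, equivalent

Both queries return: [(2,)]

Reason: COUNT with WHERE vs conditional SUM (COALESCE handles empty-table NULL)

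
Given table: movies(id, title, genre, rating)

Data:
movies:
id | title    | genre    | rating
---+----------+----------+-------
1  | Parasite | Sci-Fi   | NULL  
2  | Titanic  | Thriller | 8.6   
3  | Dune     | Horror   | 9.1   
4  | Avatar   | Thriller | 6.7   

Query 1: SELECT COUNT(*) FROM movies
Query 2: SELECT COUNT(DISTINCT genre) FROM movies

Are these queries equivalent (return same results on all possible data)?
No, not equivalent

Query 1 returns: [(4,)]
Query 2 returns: [(3,)]

Reason: COUNT(*) counts rows, COUNT(DISTINCT genre) counts unique genres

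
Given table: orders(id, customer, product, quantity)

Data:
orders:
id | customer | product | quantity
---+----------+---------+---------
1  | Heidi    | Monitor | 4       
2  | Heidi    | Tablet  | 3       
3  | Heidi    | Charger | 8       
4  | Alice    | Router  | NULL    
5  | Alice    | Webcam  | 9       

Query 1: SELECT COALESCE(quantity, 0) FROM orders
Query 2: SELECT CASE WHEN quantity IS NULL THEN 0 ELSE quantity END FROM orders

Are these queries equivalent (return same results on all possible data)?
Yes, equivalent

Both queries return: [(0,), (3,), (4,), (8,), (9,)]

Reason: COALESCE vs CASE for NULL handling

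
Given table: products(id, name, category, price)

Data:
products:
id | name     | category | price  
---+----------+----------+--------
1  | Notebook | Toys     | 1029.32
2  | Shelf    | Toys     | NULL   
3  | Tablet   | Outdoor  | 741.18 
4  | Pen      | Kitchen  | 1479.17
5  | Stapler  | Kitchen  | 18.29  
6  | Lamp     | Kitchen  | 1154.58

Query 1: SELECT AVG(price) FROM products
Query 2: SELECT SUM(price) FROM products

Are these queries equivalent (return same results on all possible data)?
No, not equivalent

Query 1 returns: [(884.508,)]
Query 2 returns: [(4422.54,)]

Reason: AVG vs SUM give different aggregate values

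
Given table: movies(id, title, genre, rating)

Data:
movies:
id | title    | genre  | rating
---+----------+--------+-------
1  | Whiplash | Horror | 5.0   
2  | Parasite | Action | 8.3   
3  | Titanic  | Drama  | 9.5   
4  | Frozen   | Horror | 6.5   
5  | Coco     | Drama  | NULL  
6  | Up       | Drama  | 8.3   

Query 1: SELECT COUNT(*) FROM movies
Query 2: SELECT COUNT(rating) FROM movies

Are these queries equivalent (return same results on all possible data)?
No, not equivalent

Query 1 returns: [(6,)]
Query 2 returns: [(5,)]

Reason: COUNT(*) includes NULLs, COUNT(column) excludes them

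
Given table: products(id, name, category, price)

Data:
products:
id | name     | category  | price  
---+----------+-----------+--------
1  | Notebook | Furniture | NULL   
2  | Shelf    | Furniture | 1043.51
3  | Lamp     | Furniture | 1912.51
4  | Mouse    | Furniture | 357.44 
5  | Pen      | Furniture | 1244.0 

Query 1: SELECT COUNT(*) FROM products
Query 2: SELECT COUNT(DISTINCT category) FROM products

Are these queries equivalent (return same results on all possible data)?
No, not equivalent

Query 1 returns: [(5,)]
Query 2 returns: [(1,)]

Reason: COUNT(*) counts rows, COUNT(DISTINCT category) counts unique categorys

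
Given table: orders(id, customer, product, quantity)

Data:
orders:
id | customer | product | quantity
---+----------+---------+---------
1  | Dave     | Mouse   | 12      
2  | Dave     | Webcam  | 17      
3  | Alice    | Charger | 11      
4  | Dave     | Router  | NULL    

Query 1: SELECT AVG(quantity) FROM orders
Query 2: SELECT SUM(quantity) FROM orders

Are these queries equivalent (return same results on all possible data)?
No, not equivalent

Query 1 returns: [(13.333333333333334,)]
Query 2 returns: [(40,)]

Reason: AVG vs SUM give different aggregate values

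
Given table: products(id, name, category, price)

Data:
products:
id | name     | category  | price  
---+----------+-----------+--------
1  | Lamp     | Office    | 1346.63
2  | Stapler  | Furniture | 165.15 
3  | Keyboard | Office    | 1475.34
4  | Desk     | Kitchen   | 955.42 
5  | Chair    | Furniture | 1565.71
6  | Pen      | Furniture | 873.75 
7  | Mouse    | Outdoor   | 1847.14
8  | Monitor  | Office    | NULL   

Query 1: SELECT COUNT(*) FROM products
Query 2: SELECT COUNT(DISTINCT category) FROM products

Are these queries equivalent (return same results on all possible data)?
No, not equivalent

Query 1 returns: [(8,)]
Query 2 returns: [(4,)]

Reason: COUNT(*) counts rows, COUNT(DISTINCT category) counts unique categorys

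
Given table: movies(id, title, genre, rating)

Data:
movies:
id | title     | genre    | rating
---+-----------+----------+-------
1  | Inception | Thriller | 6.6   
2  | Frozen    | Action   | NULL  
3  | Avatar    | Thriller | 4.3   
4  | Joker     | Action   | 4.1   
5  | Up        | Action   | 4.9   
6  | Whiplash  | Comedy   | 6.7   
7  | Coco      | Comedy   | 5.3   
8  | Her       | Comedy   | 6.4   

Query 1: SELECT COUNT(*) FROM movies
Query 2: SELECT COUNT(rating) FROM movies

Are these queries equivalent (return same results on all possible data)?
No, not equivalent

Query 1 returns: [(8,)]
Query 2 returns: [(7,)]

Reason: COUNT(*) includes NULLs, COUNT(column) excludes them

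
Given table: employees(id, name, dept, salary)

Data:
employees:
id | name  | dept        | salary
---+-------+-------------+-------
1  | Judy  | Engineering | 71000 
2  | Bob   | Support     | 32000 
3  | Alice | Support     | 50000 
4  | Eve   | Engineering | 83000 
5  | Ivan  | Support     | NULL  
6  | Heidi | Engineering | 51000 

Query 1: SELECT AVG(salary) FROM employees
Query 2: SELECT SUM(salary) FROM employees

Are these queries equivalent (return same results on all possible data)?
No, not equivalent

Query 1 returns: [(57400.0,)]
Query 2 returns: [(287000,)]

Reason: AVG vs SUM give different aggregate values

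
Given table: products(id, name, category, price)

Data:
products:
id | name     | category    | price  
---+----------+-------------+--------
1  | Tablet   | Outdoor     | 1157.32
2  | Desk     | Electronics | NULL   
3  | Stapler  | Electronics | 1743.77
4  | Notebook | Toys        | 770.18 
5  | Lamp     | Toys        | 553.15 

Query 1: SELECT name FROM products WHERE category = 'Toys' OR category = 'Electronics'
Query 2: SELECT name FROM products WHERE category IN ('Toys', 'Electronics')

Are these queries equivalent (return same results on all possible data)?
Yes, equivalent

Both queries return: [('Desk',), ('Lamp',), ('Notebook',), ('Stapler',)]

Reason: OR vs IN are equivalent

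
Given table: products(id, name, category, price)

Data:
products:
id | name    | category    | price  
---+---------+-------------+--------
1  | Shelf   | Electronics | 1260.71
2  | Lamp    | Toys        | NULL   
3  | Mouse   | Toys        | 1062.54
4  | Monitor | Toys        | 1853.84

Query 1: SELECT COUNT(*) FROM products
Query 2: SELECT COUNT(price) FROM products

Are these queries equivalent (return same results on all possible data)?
No, not equivalent

Query 1 returns: [(4,)]
Query 2 returns: [(3,)]

Reason: COUNT(*) includes NULLs, COUNT(column) excludes them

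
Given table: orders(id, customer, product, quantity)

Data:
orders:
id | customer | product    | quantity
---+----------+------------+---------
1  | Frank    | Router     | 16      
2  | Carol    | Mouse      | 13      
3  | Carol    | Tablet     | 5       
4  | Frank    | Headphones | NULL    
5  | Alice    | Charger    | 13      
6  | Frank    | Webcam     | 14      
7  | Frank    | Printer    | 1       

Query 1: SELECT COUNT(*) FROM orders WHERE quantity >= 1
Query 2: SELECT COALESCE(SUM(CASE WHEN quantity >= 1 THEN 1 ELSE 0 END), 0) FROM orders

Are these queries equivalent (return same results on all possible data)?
Yes, equivalent

Both queries return: [(6,)]

Reason: COUNT with WHERE vs conditional SUM (COALESCE handles empty-table NULL)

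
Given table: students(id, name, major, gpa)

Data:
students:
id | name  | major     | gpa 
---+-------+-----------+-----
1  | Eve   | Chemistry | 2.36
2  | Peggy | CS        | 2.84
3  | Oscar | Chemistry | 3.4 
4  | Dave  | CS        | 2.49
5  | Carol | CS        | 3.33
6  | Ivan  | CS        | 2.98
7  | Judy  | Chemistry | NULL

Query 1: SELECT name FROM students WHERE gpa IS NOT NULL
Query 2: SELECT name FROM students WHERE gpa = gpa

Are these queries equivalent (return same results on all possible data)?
Yes, equivalent

Both queries return: [('Carol',), ('Dave',), ('Eve',), ('Ivan',), ('Oscar',), ('Peggy',)]

Reason: IS NOT NULL vs self-equality (both exclude NULLs)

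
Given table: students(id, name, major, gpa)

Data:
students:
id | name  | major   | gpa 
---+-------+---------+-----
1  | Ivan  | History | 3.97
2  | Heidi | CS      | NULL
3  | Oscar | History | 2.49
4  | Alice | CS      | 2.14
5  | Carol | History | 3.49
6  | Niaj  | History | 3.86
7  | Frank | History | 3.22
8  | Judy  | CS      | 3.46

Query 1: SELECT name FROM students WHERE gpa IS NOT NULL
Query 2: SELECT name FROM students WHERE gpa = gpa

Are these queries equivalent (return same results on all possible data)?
Yes, equivalent

Both queries return: [('Alice',), ('Carol',), ('Frank',), ('Ivan',), ('Judy',), ('Niaj',), ('Oscar',)]

Reason: IS NOT NULL vs self-equality (both exclude NULLs)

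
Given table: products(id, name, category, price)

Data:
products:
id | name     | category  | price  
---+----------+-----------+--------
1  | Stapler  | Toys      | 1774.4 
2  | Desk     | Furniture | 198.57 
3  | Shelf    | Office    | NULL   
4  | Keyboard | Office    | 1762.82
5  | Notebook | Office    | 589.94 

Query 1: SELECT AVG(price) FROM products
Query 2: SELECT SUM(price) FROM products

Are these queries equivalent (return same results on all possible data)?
No, not equivalent

Query 1 returns: [(1081.4325000000001,)]
Query 2 returns: [(4325.7300000000005,)]

Reason: AVG vs SUM give different aggregate values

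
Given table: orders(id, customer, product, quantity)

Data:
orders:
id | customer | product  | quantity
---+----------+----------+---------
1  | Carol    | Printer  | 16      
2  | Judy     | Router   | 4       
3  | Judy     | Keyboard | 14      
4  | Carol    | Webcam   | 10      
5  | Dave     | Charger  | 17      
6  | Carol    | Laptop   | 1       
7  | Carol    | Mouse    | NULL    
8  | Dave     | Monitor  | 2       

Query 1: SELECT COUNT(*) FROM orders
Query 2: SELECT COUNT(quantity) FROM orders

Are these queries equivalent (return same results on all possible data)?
No, not equivalent

Query 1 returns: [(8,)]
Query 2 returns: [(7,)]

Reason: COUNT(*) includes NULLs, COUNT(column) excludes them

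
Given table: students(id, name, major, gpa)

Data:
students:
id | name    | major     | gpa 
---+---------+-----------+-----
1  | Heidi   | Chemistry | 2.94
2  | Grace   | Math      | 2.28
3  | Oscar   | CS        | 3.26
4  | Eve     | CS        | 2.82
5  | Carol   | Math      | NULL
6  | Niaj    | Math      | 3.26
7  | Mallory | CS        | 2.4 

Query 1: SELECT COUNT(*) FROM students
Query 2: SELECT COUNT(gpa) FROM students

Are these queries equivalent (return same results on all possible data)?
No, not equivalent

Query 1 returns: [(7,)]
Query 2 returns: [(6,)]

Reason: COUNT(*) includes NULLs, COUNT(column) excludes them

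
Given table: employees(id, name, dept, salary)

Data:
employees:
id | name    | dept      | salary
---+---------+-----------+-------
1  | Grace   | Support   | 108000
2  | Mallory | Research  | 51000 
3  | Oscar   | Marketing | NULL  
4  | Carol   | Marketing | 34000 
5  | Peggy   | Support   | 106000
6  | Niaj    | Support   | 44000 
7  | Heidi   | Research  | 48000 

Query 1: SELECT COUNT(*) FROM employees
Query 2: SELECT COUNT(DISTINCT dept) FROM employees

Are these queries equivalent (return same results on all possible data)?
No, not equivalent

Query 1 returns: [(7,)]
Query 2 returns: [(3,)]

Reason: COUNT(*) counts rows, COUNT(DISTINCT dept) counts unique depts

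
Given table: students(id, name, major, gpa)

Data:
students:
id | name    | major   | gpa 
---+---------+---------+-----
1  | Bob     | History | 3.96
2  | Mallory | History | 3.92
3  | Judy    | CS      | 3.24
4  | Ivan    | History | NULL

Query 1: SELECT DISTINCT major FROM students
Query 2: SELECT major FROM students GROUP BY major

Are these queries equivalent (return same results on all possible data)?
Yes, equivalent

Both queries return: [('CS',), ('History',)]

Reason: Both get unique majors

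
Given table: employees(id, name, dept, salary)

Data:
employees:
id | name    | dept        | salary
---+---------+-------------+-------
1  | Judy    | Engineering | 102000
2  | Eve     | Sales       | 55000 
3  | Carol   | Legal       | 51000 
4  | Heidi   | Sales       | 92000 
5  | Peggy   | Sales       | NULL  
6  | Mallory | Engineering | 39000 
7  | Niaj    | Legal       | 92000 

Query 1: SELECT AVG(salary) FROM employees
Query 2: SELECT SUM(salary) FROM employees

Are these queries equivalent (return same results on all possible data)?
No, not equivalent

Query 1 returns: [(71833.33333333333,)]
Query 2 returns: [(431000,)]

Reason: AVG vs SUM give different aggregate values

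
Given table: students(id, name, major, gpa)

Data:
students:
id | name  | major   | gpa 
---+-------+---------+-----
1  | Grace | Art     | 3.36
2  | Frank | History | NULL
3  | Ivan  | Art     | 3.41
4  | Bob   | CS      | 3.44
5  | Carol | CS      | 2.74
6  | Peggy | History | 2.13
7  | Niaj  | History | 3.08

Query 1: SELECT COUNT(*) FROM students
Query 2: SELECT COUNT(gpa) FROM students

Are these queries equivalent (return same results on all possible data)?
No, not equivalent

Query 1 returns: [(7,)]
Query 2 returns: [(6,)]

Reason: COUNT(*) includes NULLs, COUNT(column) excludes them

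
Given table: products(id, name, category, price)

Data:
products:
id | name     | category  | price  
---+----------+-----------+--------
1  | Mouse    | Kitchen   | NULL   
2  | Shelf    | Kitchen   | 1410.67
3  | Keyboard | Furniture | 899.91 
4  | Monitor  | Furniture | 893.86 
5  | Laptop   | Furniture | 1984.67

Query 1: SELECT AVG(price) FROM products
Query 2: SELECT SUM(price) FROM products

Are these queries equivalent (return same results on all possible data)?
No, not equivalent

Query 1 returns: [(1297.2775000000001,)]
Query 2 returns: [(5189.110000000001,)]

Reason: AVG vs SUM give different aggregate values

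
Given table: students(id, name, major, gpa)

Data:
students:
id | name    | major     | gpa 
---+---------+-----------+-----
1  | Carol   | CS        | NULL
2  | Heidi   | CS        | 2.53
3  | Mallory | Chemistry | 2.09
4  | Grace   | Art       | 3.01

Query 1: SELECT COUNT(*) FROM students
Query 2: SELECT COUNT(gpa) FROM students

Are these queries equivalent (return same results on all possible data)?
No, not equivalent

Query 1 returns: [(4,)]
Query 2 returns: [(3,)]

Reason: COUNT(*) includes NULLs, COUNT(column) excludes them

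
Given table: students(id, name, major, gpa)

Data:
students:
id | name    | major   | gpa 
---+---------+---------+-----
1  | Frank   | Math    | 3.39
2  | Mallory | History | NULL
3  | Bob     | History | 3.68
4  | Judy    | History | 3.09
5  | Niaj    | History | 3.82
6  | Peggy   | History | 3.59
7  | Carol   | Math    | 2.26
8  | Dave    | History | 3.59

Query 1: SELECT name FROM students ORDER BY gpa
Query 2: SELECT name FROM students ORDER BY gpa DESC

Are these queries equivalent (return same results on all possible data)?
No, not equivalent

Query 1 returns: [('Mallory',), ('Carol',), ('Judy',), ('Frank',), ('Peggy',), ('Dave',), ('Bob',), ('Niaj',)]
Query 2 returns: [('Niaj',), ('Bob',), ('Peggy',), ('Dave',), ('Frank',), ('Judy',), ('Carol',), ('Mallory',)]

Reason: ASC vs DESC gives opposite ordering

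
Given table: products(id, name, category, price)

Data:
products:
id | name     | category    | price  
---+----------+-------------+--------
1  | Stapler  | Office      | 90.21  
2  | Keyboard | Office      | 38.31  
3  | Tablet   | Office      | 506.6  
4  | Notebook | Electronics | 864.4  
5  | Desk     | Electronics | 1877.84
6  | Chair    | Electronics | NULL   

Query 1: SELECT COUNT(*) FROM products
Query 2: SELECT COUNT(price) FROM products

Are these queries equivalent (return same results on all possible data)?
No, not equivalent

Query 1 returns: [(6,)]
Query 2 returns: [(5,)]

Reason: COUNT(*) includes NULLs, COUNT(column) excludes them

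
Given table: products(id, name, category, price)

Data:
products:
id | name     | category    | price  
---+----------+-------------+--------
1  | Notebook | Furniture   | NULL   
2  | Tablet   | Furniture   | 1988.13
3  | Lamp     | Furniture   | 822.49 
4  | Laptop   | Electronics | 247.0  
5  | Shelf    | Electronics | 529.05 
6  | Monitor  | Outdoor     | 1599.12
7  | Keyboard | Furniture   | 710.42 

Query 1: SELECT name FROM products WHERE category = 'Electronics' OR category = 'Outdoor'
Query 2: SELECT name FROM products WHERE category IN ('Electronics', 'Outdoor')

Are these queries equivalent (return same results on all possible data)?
Yes, equivalent

Both queries return: [('Laptop',), ('Monitor',), ('Shelf',)]

Reason: OR vs IN are equivalent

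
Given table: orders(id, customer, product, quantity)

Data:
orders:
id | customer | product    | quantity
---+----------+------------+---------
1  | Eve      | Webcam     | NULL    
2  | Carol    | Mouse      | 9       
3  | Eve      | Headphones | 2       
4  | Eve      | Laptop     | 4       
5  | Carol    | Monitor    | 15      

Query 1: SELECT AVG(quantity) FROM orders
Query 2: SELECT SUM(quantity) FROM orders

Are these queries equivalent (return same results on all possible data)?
No, not equivalent

Query 1 returns: [(7.5,)]
Query 2 returns: [(30,)]

Reason: AVG vs SUM give different aggregate values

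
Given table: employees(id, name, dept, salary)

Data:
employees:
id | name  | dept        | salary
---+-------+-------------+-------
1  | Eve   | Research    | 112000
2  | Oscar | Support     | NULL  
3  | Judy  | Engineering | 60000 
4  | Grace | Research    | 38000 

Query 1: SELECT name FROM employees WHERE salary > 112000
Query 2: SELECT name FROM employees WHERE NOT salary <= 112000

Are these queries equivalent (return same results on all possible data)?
Yes, equivalent

Both queries return: []

Reason: Both filter salary > 112000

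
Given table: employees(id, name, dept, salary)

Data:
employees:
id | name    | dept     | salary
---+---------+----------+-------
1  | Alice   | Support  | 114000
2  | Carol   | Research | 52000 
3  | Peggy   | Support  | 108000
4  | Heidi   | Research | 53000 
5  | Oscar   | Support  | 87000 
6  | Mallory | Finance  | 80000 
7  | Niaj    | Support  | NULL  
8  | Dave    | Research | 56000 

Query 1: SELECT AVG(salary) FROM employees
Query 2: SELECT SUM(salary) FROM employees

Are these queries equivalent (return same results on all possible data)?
No, not equivalent

Query 1 returns: [(78571.42857142857,)]
Query 2 returns: [(550000,)]

Reason: AVG vs SUM give different aggregate values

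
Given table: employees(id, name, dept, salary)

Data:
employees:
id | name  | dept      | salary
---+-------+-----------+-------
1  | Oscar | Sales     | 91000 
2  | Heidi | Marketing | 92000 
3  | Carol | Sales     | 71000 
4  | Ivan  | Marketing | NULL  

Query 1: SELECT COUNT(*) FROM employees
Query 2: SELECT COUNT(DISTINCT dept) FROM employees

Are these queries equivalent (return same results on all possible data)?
No, not equivalent

Query 1 returns: [(4,)]
Query 2 returns: [(2,)]

Reason: COUNT(*) counts rows, COUNT(DISTINCT dept) counts unique depts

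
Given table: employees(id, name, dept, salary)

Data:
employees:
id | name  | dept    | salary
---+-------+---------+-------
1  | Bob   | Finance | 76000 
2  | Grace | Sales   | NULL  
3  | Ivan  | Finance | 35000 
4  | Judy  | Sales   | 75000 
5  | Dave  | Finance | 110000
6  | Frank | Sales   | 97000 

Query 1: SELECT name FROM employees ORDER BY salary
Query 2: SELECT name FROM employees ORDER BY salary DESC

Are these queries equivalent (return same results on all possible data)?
No, not equivalent

Query 1 returns: [('Grace',), ('Ivan',), ('Judy',), ('Bob',), ('Frank',), ('Dave',)]
Query 2 returns: [('Dave',), ('Frank',), ('Bob',), ('Judy',), ('Ivan',), ('Grace',)]

Reason: ASC vs DESC gives opposite ordering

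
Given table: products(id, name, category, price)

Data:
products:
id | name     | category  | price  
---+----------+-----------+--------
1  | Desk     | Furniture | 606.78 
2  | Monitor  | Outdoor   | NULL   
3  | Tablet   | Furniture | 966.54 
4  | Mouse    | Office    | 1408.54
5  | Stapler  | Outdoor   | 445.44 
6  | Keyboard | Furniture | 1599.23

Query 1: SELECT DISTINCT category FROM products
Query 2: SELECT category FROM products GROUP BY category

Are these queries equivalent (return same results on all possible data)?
Yes, equivalent

Both queries return: [('Furniture',), ('Office',), ('Outdoor',)]

Reason: Both get unique categorys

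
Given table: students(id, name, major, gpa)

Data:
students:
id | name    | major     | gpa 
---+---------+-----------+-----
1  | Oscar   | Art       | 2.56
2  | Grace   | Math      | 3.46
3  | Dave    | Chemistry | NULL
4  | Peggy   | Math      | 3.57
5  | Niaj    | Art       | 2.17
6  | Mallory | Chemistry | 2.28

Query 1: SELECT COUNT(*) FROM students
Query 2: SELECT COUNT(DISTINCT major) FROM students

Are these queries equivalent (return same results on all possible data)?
No, not equivalent

Query 1 returns: [(6,)]
Query 2 returns: [(3,)]

Reason: COUNT(*) counts rows, COUNT(DISTINCT major) counts unique majors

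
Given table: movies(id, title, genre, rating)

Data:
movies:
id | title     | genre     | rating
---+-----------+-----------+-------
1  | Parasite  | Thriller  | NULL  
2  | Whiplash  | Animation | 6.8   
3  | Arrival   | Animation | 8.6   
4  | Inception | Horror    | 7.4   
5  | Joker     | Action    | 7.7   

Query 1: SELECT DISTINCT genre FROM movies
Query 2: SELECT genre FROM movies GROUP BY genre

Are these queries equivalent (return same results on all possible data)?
Yes, equivalent

Both queries return: [('Action',), ('Animation',), ('Horror',), ('Thriller',)]

Reason: Both get unique genres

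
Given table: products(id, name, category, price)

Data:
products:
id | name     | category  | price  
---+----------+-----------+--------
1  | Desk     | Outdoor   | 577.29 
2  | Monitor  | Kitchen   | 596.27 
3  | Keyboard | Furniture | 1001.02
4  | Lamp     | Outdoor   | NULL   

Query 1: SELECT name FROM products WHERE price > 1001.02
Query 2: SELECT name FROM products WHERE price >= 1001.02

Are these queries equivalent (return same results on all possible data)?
No, not equivalent

Query 1 returns: []
Query 2 returns: [('Keyboard',)]

Reason: > vs >= gives different results when price = 1001.02 exists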